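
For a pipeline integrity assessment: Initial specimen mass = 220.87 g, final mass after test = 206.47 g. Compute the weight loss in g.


Weight loss = initial − final
WL = 220.87 − 206.47 = 14.4 g

14.4 g


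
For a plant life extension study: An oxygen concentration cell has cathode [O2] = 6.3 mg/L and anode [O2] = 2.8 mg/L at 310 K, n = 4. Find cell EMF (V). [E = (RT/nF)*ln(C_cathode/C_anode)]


Apply the Nernst concentration-cell relation: E = (RT/nF)*ln(C_cathode/C_anode)
RT/nF = 8.314*310/(4*96485) = 0.00667808 V
ln(6.3/2.8) = 0.81093
E = 0.00667808 * 0.81093 = 0.00542 V

0.00542 V


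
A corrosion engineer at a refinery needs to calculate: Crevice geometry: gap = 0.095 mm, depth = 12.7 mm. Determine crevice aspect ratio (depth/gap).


Aspect ratio = depth / gap
Ratio = 12.7 / 0.095 = 133.7

133.7


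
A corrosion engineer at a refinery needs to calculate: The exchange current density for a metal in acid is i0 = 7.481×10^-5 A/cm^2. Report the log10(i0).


i0 = 7.481×10^-5 A/cm^2
log10(i0) = -4.126

-4.126


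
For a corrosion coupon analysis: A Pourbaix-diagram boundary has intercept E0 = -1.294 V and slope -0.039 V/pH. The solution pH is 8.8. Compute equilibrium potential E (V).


Apply the Pourbaix line equation: E = E0 + slope*pH
E = -1.294 + (-0.039)*8.8 = -1.294 + (-0.3432) = -1.6372 V
Rounded to 4 decimal places: E = -1.6372 V

-1.6372 V


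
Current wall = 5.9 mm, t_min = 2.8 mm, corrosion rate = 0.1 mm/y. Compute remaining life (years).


Apply the remaining-life relation: RL = (t_current − t_min) / CR
RL = (5.9 − 2.8) / 0.1 = 3.1 / 0.1 = 31.0 years

31.0 years


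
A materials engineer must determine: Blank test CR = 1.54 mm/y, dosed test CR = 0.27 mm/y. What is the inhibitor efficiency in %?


Apply the inhibitor-efficiency definition: IE = (CR_blank − CR_inh)/CR_blank × 100
IE = (1.54 − 0.27) / 1.54 × 100
IE = 1.27 / 1.54 × 100 = 82.5 %

82.5 %


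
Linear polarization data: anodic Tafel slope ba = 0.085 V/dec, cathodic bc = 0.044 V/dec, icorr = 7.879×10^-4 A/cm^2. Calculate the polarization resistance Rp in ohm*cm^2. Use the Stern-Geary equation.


Apply the Stern-Geary equation: Rp = ba*bc / (2.303*icorr*(ba+bc))
ba*bc = 0.085*0.044 = 0.00374
ba+bc = 0.129; 2.303*icorr*(ba+bc) = 2.303*7.879×10^-4*0.129 = 2.3407485×10^-4
Rp = 0.00374 / 2.3407485×10^-4 = 15.98 ohm*cm^2

15.98 ohm*cm^2


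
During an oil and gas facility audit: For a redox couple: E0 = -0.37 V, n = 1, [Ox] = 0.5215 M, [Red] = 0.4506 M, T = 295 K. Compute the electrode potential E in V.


Apply the Nernst equation: E = E0 + (RT/nF)*ln([Ox]/[Red])
Step 1: RT/nF = 8.314*295/(1*96485) = 0.02541981 V
Step 2: [Ox]/[Red] = 0.5215/0.4506 = 1.157346
Step 3: ln(1.157346) = 0.146129
Step 4: correction = 0.02541981 * 0.146129 = 0.004 V
E = -0.37 + 0.004 = -0.366 V

-0.366 V


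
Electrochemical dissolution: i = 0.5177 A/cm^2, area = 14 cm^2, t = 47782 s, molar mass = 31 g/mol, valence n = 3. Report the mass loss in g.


Apply Faraday's law: m = i*A*t*M / (n*F)
Total charge passed Q = i*A*t = 0.5177*14*47782 = 346314.3796 C
m = Q*M/(n*F) = 346314.3796*31/(3*96485) = 37.08952 g

37.08952 g


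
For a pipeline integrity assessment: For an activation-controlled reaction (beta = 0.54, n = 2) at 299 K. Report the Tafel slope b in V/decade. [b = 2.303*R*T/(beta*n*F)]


Apply the Tafel slope relation: b = 2.303*R*T/(beta*n*F)
Numerator: 2.303 * 8.314 * 299 = 5725.0
Denominator: 0.54 * 2 * 96485 = 104203.8
b = 5725.0 / 104203.8 = 0.0549 V/decade

0.0549 V/decade


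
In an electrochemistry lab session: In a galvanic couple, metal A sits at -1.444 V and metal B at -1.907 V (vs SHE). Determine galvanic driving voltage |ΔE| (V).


Driving voltage is the absolute potential difference.
|ΔE| = |-1.444 − (-1.907)| = 0.463 V

0.463 V


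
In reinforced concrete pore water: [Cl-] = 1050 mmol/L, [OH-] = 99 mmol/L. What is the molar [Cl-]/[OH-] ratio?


Threshold parameter = [Cl-] / [OH-] (molar basis; both in mmol/L, so units cancel)
Ratio = 1050 / 99 = 10.61

10.61


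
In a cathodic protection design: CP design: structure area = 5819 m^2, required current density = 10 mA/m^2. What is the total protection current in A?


I = area * current density, then convert mA → A (÷1000)
I = 5819 * 10 / 1000 = 58.19 A

58.19 A


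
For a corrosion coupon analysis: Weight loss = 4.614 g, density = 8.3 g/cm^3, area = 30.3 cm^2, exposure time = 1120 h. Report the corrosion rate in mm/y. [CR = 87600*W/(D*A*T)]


Apply the mm/y weight-loss relation: CR = 87600 * W / (D * A * T)
Numerator: 87600 * 4.614 = 404186.4
Denominator: 8.3 * 30.3 * 1120 = 281668.8
CR = 404186.4 / 281668.8 = 1.43497 mm/y

1.43497 mm/y


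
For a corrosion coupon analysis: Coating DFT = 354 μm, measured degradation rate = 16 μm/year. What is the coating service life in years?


Service life = thickness / degradation rate
Life = 354 / 16 = 22.1 years

22.1 years


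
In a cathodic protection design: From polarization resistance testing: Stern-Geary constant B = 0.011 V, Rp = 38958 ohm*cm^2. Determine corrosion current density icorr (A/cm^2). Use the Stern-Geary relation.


Apply the Stern-Geary relation: icorr = B / Rp
icorr = 0.011 / 38958 = 2.824×10^-7 A/cm^2

2.824×10^-7 A/cm^2


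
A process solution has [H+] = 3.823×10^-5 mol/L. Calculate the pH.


pH = −log10[H+]
pH = −log10(3.823×10^-5) = 4.42

4.42


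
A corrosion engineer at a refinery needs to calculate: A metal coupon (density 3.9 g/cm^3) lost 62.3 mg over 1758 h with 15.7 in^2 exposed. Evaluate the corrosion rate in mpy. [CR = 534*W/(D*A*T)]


Apply the mpy weight-loss relation: CR = 534 * W / (D * A * T)
Numerator: 534 * 62.3 = 33268.2
Denominator: 3.9 * 15.7 * 1758 = 107642.34
CR = 33268.2 / 107642.34 = 0.309 mpy

0.309 mpy


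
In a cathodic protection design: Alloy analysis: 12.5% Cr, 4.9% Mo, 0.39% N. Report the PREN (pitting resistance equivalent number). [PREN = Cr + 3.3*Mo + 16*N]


Apply the PREN formula: PREN = Cr + 3.3*Mo + 16*N
PREN = 12.5 + 3.3*4.9 + 16*0.39
PREN = 12.5 + 16.17 + 6.24 = 34.91

34.91


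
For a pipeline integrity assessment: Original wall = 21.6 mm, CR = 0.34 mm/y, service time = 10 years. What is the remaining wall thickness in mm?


Remaining wall = original − CR × time
t = 21.6 − 0.34*10 = 21.6 − 3.4 = 18.2 mm

18.2 mm


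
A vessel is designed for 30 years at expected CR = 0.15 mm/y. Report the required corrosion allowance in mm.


Corrosion allowance = CR × design life
CA = 0.15 * 30 = 4.5 mm

4.5 mm


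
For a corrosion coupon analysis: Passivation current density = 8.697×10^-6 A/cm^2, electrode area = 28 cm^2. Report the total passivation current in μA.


I = i_pass * A, then convert A → μA (×10^6)
I = 8.697×10^-6 * 28 * 10^6 = 243.52 μA

243.52 μA


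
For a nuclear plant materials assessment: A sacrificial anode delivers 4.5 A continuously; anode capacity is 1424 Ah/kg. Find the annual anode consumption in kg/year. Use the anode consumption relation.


Annual consumption = current * hours per year / capacity
Rate = 4.5 * 8760 / 1424 = 27.7 kg/year

27.7 kg/year


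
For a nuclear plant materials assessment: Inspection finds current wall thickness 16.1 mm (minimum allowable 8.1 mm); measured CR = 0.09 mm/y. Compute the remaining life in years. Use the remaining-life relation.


Apply the remaining-life relation: RL = (t_current − t_min) / CR
RL = (16.1 − 8.1) / 0.09 = 8.0 / 0.09 = 88.9 years

88.9 years


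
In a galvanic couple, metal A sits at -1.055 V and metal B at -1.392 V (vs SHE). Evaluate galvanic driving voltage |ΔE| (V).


Driving voltage is the absolute potential difference.
|ΔE| = |-1.055 − (-1.392)| = 0.337 V

0.337 V


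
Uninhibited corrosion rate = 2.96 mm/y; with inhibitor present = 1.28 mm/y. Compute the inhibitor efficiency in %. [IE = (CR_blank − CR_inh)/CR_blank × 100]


Apply the inhibitor-efficiency definition: IE = (CR_blank − CR_inh)/CR_blank × 100
IE = (2.96 − 1.28) / 2.96 × 100
IE = 1.68 / 2.96 × 100 = 56.8 %

56.8 %


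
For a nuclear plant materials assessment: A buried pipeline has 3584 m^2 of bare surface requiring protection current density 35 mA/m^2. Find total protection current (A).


I = area * current density, then convert mA → A (÷1000)
I = 3584 * 35 / 1000 = 125.44 A

125.44 A


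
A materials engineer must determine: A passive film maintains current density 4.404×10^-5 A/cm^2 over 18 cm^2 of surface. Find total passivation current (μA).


I = i_pass * A, then convert A → μA (×10^6)
I = 4.404×10^-5 * 18 * 10^6 = 792.72 μA

792.72 μA


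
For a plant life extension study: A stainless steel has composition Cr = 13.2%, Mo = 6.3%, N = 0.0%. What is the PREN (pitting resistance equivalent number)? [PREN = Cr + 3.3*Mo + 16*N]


Apply the PREN formula: PREN = Cr + 3.3*Mo + 16*N
PREN = 13.2 + 3.3*6.3 + 16*0.0
PREN = 13.2 + 20.79 + 0.0 = 33.99

33.99


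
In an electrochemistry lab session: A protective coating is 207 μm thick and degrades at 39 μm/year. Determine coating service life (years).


Service life = thickness / degradation rate
Life = 207 / 39 = 5.3 years

5.3 years


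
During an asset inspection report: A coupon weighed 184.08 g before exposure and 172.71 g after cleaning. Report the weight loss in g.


Weight loss = initial − final
WL = 184.08 − 172.71 = 11.37 g

11.37 g


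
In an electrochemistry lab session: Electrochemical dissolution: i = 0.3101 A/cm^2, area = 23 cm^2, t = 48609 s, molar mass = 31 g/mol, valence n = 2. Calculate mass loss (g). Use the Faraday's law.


Apply Faraday's law: m = i*A*t*M / (n*F)
Total charge passed Q = i*A*t = 0.3101*23*48609 = 346693.9707 C
m = Q*M/(n*F) = 346693.9707*31/(2*96485) = 55.695 g

55.695 g


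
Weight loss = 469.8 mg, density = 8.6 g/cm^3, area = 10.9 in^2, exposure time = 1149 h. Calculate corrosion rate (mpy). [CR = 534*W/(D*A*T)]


Apply the mpy weight-loss relation: CR = 534 * W / (D * A * T)
Numerator: 534 * 469.8 = 250873.2
Denominator: 8.6 * 10.9 * 1149 = 107707.26
CR = 250873.2 / 107707.26 = 2.3292 mpy

2.3292 mpy


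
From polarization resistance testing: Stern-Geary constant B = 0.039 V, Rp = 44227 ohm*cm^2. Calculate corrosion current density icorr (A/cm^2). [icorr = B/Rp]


Apply the Stern-Geary relation: icorr = B / Rp
icorr = 0.039 / 44227 = 8.818×10^-7 A/cm^2

8.818×10^-7 A/cm^2


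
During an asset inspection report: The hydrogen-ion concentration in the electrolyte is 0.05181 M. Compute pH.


pH = −log10[H+]
pH = −log10(0.05181) = 1.29

1.29


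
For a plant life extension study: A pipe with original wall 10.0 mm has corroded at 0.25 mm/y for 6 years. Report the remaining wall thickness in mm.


Remaining wall = original − CR × time
t = 10.0 − 0.25*6 = 10.0 − 1.5 = 8.5 mm

8.5 mm


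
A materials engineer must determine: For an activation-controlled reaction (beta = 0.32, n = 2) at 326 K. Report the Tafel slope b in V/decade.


Apply the Tafel slope relation: b = 2.303*R*T/(beta*n*F)
Numerator: 2.303 * 8.314 * 326 = 6241.97
Denominator: 0.32 * 2 * 96485 = 61750.4
b = 6241.97 / 61750.4 = 0.1011 V/decade

0.1011 V/decade


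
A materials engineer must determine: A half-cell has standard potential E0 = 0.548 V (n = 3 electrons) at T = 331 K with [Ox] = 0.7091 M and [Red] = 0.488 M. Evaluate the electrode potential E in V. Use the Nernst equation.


Apply the Nernst equation: E = E0 + (RT/nF)*ln([Ox]/[Red])
Step 1: RT/nF = 8.314*331/(3*96485) = 0.00950729 V
Step 2: [Ox]/[Red] = 0.7091/0.488 = 1.453074
Step 3: ln(1.453074) = 0.373681
Step 4: correction = 0.00950729 * 0.373681 = 0.0036 V
E = 0.548 + 0.0036 = 0.5516 V

0.5516 V


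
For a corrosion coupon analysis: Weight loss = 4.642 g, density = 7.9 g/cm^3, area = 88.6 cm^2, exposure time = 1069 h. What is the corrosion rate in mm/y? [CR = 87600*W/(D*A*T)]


Apply the mm/y weight-loss relation: CR = 87600 * W / (D * A * T)
Numerator: 87600 * 4.642 = 406639.2
Denominator: 7.9 * 88.6 * 1069 = 748235.86
CR = 406639.2 / 748235.86 = 0.54346 mm/y

0.54346 mm/y


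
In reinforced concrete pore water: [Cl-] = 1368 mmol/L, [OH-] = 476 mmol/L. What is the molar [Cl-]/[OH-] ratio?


Threshold parameter = [Cl-] / [OH-] (molar basis; both in mmol/L, so units cancel)
Ratio = 1368 / 476 = 2.87

2.87


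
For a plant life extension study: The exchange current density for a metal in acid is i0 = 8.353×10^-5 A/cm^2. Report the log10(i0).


i0 = 8.353×10^-5 A/cm^2
log10(i0) = -4.078

-4.078


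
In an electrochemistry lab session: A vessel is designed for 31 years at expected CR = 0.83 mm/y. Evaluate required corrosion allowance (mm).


Corrosion allowance = CR × design life
CA = 0.83 * 31 = 25.73 mm

25.73 mm


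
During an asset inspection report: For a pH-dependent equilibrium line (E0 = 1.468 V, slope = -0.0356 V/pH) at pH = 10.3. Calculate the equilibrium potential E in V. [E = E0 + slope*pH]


Apply the Pourbaix line equation: E = E0 + slope*pH
E = 1.468 + (-0.0356)*10.3 = 1.468 + (-0.36668) = 1.10132 V
Rounded to 4 decimal places: E = 1.1013 V

1.1013 V


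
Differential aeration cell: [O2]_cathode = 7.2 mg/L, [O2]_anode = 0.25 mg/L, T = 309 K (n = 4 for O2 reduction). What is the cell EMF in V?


Apply the Nernst concentration-cell relation: E = (RT/nF)*ln(C_cathode/C_anode)
RT/nF = 8.314*309/(4*96485) = 0.00665654 V
ln(7.2/0.25) = 3.36038
E = 0.00665654 * 3.36038 = 0.02237 V

0.02237 V


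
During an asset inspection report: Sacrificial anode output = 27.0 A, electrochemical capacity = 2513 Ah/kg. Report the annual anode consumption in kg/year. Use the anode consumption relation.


Annual consumption = current * hours per year / capacity
Rate = 27.0 * 8760 / 2513 = 94.1 kg/year

94.1 kg/year


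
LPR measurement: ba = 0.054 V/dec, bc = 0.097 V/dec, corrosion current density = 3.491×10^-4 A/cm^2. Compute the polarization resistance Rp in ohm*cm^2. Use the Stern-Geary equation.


Apply the Stern-Geary equation: Rp = ba*bc / (2.303*icorr*(ba+bc))
ba*bc = 0.054*0.097 = 0.005238
ba+bc = 0.151; 2.303*icorr*(ba+bc) = 2.303*3.491×10^-4*0.151 = 1.2140057×10^-4
Rp = 0.005238 / 1.2140057×10^-4 = 43.1 ohm*cm^2

43.1 ohm*cm^2


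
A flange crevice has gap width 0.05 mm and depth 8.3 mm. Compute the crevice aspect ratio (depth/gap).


Aspect ratio = depth / gap
Ratio = 8.3 / 0.05 = 166.0

166.0


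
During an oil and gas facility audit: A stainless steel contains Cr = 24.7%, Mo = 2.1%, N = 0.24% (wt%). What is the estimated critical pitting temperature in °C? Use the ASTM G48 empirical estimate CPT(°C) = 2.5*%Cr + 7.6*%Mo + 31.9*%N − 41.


Apply the ASTM G48 empirical CPT estimate: CPT(°C) = 2.5*%Cr + 7.6*%Mo + 31.9*%N − 41
2.5*24.7 = 61.75; 7.6*2.1 = 15.96; 31.9*0.24 = 7.656
CPT = 61.75 + 15.96 + 7.656 − 41 = 44.366 °C
Rounded to 0.1 °C: CPT ≈ 44.4 °C

44.4 °C


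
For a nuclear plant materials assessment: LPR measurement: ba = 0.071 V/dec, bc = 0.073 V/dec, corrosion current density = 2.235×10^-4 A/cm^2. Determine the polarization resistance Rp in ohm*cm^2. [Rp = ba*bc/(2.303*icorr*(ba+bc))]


Apply the Stern-Geary equation: Rp = ba*bc / (2.303*icorr*(ba+bc))
ba*bc = 0.071*0.073 = 0.005183
ba+bc = 0.144; 2.303*icorr*(ba+bc) = 2.303*2.235×10^-4*0.144 = 7.4119752×10^-5
Rp = 0.005183 / 7.4119752×10^-5 = 69.9 ohm*cm^2

69.9 ohm*cm^2


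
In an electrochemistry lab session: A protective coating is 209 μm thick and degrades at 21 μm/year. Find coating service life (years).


Service life = thickness / degradation rate
Life = 209 / 21 = 10.0 years

10.0 years


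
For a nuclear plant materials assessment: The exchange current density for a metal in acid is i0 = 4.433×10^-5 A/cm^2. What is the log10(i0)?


i0 = 4.433×10^-5 A/cm^2
log10(i0) = -4.353

-4.353


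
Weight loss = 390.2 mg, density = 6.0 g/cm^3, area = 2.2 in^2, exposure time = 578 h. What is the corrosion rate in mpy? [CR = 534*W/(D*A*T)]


Apply the mpy weight-loss relation: CR = 534 * W / (D * A * T)
Numerator: 534 * 390.2 = 208366.8
Denominator: 6.0 * 2.2 * 578 = 7629.6
CR = 208366.8 / 7629.6 = 27.31 mpy

27.31 mpy


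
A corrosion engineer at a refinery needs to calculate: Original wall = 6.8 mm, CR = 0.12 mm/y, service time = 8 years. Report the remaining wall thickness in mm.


Remaining wall = original − CR × time
t = 6.8 − 0.12*8 = 6.8 − 0.96 = 5.84 mm

5.84 mm


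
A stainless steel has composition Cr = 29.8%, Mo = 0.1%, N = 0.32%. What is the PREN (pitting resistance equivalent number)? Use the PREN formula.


Apply the PREN formula: PREN = Cr + 3.3*Mo + 16*N
PREN = 29.8 + 3.3*0.1 + 16*0.32
PREN = 29.8 + 0.33 + 5.12 = 35.25

35.25


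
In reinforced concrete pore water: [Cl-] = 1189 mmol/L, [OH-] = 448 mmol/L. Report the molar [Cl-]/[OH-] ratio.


Threshold parameter = [Cl-] / [OH-] (molar basis; both in mmol/L, so units cancel)
Ratio = 1189 / 448 = 2.65

2.65


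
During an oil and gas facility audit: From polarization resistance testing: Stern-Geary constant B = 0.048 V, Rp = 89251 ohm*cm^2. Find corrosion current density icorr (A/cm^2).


Apply the Stern-Geary relation: icorr = B / Rp
icorr = 0.048 / 89251 = 5.378×10^-7 A/cm^2

5.378×10^-7 A/cm^2


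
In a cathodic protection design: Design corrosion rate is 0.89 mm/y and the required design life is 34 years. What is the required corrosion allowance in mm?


Corrosion allowance = CR × design life
CA = 0.89 * 34 = 30.26 mm

30.26 mm


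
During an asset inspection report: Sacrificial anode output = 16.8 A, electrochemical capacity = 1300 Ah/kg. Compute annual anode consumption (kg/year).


Annual consumption = current * hours per year / capacity
Rate = 16.8 * 8760 / 1300 = 113.2 kg/year

113.2 kg/year


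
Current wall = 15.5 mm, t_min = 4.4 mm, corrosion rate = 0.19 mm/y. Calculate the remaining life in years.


Apply the remaining-life relation: RL = (t_current − t_min) / CR
RL = (15.5 − 4.4) / 0.19 = 11.1 / 0.19 = 58.4 years

58.4 years


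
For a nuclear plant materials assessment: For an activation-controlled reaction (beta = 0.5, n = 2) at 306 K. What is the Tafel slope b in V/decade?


Apply the Tafel slope relation: b = 2.303*R*T/(beta*n*F)
Numerator: 2.303 * 8.314 * 306 = 5859.03
Denominator: 0.5 * 2 * 96485 = 96485.0
b = 5859.03 / 96485.0 = 0.0607 V/decade

0.0607 V/decade


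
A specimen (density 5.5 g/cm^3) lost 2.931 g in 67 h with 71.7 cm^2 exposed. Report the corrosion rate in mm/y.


Apply the mm/y weight-loss relation: CR = 87600 * W / (D * A * T)
Numerator: 87600 * 2.931 = 256755.6
Denominator: 5.5 * 71.7 * 67 = 26421.45
CR = 256755.6 / 26421.45 = 9.7177 mm/y

9.7177 mm/y


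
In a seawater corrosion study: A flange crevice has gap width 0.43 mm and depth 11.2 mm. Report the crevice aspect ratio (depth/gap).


Aspect ratio = depth / gap
Ratio = 11.2 / 0.43 = 26.0

26.0


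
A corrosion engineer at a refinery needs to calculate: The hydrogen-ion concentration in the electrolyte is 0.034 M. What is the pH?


pH = −log10[H+]
pH = −log10(0.034) = 1.47

1.47


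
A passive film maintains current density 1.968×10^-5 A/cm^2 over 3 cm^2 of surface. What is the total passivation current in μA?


I = i_pass * A, then convert A → μA (×10^6)
I = 1.968×10^-5 * 3 * 10^6 = 59.04 μA

59.04 μA


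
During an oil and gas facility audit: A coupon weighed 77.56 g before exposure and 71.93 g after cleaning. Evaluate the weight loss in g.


Weight loss = initial − final
WL = 77.56 − 71.93 = 5.63 g

5.63 g


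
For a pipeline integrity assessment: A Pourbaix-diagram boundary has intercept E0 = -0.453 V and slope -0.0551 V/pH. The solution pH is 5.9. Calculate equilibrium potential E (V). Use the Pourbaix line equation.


Apply the Pourbaix line equation: E = E0 + slope*pH
E = -0.453 + (-0.0551)*5.9 = -0.453 + (-0.32509) = -0.77809 V
Rounded to 3 decimal places: E = -0.778 V

-0.778 V


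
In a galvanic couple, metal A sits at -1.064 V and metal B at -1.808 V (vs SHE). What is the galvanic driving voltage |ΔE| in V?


Driving voltage is the absolute potential difference.
|ΔE| = |-1.064 − (-1.808)| = 0.744 V

0.744 V


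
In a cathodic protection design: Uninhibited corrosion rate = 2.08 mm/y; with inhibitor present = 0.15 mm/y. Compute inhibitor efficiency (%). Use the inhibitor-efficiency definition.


Apply the inhibitor-efficiency definition: IE = (CR_blank − CR_inh)/CR_blank × 100
IE = (2.08 − 0.15) / 2.08 × 100
IE = 1.93 / 2.08 × 100 = 92.8 %

92.8 %


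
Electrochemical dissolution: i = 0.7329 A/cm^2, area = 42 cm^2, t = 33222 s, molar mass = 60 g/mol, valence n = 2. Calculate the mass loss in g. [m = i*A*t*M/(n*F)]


Apply Faraday's law: m = i*A*t*M / (n*F)
Total charge passed Q = i*A*t = 0.7329*42*33222 = 1022632.9596 C
m = Q*M/(n*F) = 1022632.9596*60/(2*96485) = 317.96641 g

317.96641 g


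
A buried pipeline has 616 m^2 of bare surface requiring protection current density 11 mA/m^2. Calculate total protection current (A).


I = area * current density, then convert mA → A (÷1000)
I = 616 * 11 / 1000 = 6.78 A

6.78 A


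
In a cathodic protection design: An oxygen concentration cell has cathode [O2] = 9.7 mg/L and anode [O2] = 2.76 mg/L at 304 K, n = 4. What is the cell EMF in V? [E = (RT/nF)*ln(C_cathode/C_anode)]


Apply the Nernst concentration-cell relation: E = (RT/nF)*ln(C_cathode/C_anode)
RT/nF = 8.314*304/(4*96485) = 0.00654883 V
ln(9.7/2.76) = 1.2569
E = 0.00654883 * 1.2569 = 0.00823 V

0.00823 V


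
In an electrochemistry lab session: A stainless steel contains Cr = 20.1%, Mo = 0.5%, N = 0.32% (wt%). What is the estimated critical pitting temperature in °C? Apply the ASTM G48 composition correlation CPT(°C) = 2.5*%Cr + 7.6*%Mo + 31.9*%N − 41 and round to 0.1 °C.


Apply the ASTM G48 empirical CPT estimate: CPT(°C) = 2.5*%Cr + 7.6*%Mo + 31.9*%N − 41
2.5*20.1 = 50.25; 7.6*0.5 = 3.8; 31.9*0.32 = 10.208
CPT = 50.25 + 3.8 + 10.208 − 41 = 23.258 °C
Rounded to 0.1 °C: CPT ≈ 23.3 °C

23.3 °C


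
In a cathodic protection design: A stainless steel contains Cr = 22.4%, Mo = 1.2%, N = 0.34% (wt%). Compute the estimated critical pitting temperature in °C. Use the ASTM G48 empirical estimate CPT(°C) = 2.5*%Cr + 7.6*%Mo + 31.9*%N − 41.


Apply the ASTM G48 empirical CPT estimate: CPT(°C) = 2.5*%Cr + 7.6*%Mo + 31.9*%N − 41
2.5*22.4 = 56; 7.6*1.2 = 9.12; 31.9*0.34 = 10.846
CPT = 56 + 9.12 + 10.846 − 41 = 34.966 °C
Rounded to 0.1 °C: CPT ≈ 35.0 °C

35.0 °C


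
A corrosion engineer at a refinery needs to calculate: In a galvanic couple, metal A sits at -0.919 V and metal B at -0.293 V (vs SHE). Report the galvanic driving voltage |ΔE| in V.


Driving voltage is the absolute potential difference.
|ΔE| = |-0.919 − (-0.293)| = 0.626 V

0.626 V


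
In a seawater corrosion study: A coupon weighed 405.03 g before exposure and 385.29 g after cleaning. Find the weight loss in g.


Weight loss = initial − final
WL = 405.03 − 385.29 = 19.74 g

19.74 g


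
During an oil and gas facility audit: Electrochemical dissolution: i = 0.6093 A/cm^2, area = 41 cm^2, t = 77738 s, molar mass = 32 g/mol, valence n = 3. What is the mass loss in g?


Apply Faraday's law: m = i*A*t*M / (n*F)
Total charge passed Q = i*A*t = 0.6093*41*77738 = 1941996.2994 C
m = Q*M/(n*F) = 1941996.2994*32/(3*96485) = 214.69272 g

214.69272 g


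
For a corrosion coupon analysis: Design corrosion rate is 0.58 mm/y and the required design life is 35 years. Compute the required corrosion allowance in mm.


Corrosion allowance = CR × design life
CA = 0.58 * 35 = 20.3 mm

20.3 mm


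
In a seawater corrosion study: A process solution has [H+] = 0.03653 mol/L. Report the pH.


pH = −log10[H+]
pH = −log10(0.03653) = 1.44

1.44


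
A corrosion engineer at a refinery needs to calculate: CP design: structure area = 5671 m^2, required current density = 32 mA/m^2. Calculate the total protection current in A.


I = area * current density, then convert mA → A (÷1000)
I = 5671 * 32 / 1000 = 181.47 A

181.47 A


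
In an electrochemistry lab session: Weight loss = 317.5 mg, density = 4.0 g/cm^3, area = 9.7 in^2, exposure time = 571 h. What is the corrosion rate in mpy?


Apply the mpy weight-loss relation: CR = 534 * W / (D * A * T)
Numerator: 534 * 317.5 = 169545.0
Denominator: 4.0 * 9.7 * 571 = 22154.8
CR = 169545.0 / 22154.8 = 7.65274 mpy

7.65274 mpy


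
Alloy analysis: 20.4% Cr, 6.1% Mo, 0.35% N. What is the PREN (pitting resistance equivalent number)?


Apply the PREN formula: PREN = Cr + 3.3*Mo + 16*N
PREN = 20.4 + 3.3*6.1 + 16*0.35
PREN = 20.4 + 20.13 + 5.6 = 46.13

46.13


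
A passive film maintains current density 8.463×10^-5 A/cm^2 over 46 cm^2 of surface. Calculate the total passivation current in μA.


I = i_pass * A, then convert A → μA (×10^6)
I = 8.463×10^-5 * 46 * 10^6 = 3892.98 μA

3892.98 μA


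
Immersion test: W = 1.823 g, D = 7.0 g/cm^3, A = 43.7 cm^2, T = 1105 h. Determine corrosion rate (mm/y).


Apply the mm/y weight-loss relation: CR = 87600 * W / (D * A * T)
Numerator: 87600 * 1.823 = 159694.8
Denominator: 7.0 * 43.7 * 1105 = 338019.5
CR = 159694.8 / 338019.5 = 0.47244 mm/y

0.47244 mm/y


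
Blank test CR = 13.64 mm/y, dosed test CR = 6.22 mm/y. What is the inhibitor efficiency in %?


Apply the inhibitor-efficiency definition: IE = (CR_blank − CR_inh)/CR_blank × 100
IE = (13.64 − 6.22) / 13.64 × 100
IE = 7.42 / 13.64 × 100 = 54.4 %

54.4 %


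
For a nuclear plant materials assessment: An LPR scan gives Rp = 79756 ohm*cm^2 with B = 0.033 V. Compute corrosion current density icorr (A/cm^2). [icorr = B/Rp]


Apply the Stern-Geary relation: icorr = B / Rp
icorr = 0.033 / 79756 = 4.138×10^-7 A/cm^2

4.138×10^-7 A/cm^2


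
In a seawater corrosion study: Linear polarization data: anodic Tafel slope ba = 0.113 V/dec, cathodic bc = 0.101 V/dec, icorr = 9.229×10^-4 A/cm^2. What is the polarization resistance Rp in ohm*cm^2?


Apply the Stern-Geary equation: Rp = ba*bc / (2.303*icorr*(ba+bc))
ba*bc = 0.113*0.101 = 0.011413
ba+bc = 0.214; 2.303*icorr*(ba+bc) = 2.303*9.229×10^-4*0.214 = 4.5484388×10^-4
Rp = 0.011413 / 4.5484388×10^-4 = 25.1 ohm*cm^2

25.1 ohm*cm^2


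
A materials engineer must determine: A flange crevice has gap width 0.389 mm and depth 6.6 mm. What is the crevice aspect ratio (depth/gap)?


Aspect ratio = depth / gap
Ratio = 6.6 / 0.389 = 17.0

17.0


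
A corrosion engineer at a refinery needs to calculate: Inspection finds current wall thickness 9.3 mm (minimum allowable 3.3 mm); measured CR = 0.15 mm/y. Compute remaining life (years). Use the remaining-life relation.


Apply the remaining-life relation: RL = (t_current − t_min) / CR
RL = (9.3 − 3.3) / 0.15 = 6.0 / 0.15 = 40.0 years

40.0 years


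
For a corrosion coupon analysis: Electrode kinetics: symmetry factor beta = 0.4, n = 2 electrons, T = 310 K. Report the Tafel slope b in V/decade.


Apply the Tafel slope relation: b = 2.303*R*T/(beta*n*F)
Numerator: 2.303 * 8.314 * 310 = 5935.61
Denominator: 0.4 * 2 * 96485 = 77188.0
b = 5935.61 / 77188.0 = 0.0769 V/decade

0.0769 V/decade


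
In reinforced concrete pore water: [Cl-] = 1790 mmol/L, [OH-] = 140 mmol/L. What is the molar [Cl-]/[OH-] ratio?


Threshold parameter = [Cl-] / [OH-] (molar basis; both in mmol/L, so units cancel)
Ratio = 1790 / 140 = 12.79

12.79


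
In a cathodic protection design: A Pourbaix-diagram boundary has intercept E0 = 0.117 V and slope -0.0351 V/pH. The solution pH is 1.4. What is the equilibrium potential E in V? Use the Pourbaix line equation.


Apply the Pourbaix line equation: E = E0 + slope*pH
E = 0.117 + (-0.0351)*1.4 = 0.117 + (-0.04914) = 0.06786 V
Rounded to 3 decimal places: E = 0.068 V

0.068 V


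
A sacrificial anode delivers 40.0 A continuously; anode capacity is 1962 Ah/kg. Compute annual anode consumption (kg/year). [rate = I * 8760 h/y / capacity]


Annual consumption = current * hours per year / capacity
Rate = 40.0 * 8760 / 1962 = 178.6 kg/year

178.6 kg/year


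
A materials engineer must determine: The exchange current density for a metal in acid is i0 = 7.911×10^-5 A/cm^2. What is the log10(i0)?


i0 = 7.911×10^-5 A/cm^2
log10(i0) = -4.102

-4.102


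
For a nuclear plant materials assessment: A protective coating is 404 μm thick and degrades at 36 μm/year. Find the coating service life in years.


Service life = thickness / degradation rate
Life = 404 / 36 = 11.2 years

11.2 years


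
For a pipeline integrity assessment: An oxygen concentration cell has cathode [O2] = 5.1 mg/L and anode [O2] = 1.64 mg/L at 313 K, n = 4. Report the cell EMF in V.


Apply the Nernst concentration-cell relation: E = (RT/nF)*ln(C_cathode/C_anode)
RT/nF = 8.314*313/(4*96485) = 0.00674271 V
ln(5.1/1.64) = 1.13454
E = 0.00674271 * 1.13454 = 0.00765 V

0.00765 V


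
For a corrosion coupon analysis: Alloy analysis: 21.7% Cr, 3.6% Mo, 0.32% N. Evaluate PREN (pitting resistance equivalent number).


Apply the PREN formula: PREN = Cr + 3.3*Mo + 16*N
PREN = 21.7 + 3.3*3.6 + 16*0.32
PREN = 21.7 + 11.88 + 5.12 = 38.7

38.7


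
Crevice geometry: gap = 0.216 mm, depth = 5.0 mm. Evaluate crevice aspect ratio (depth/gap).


Aspect ratio = depth / gap
Ratio = 5.0 / 0.216 = 23.1

23.1


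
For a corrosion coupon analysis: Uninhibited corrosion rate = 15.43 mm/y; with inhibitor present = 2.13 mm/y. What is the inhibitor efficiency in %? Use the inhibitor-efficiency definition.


Apply the inhibitor-efficiency definition: IE = (CR_blank − CR_inh)/CR_blank × 100
IE = (15.43 − 2.13) / 15.43 × 100
IE = 13.3 / 15.43 × 100 = 86.2 %

86.2 %


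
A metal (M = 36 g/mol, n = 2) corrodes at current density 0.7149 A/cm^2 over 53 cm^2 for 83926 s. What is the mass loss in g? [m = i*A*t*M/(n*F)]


Apply Faraday's law: m = i*A*t*M / (n*F)
Total charge passed Q = i*A*t = 0.7149*53*83926 = 3179930.9622 C
m = Q*M/(n*F) = 3179930.9622*36/(2*96485) = 593.24 g

593.24 g


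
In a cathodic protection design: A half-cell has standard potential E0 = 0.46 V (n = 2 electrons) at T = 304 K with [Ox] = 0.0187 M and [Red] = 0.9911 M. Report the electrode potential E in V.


Apply the Nernst equation: E = E0 + (RT/nF)*ln([Ox]/[Red])
Step 1: RT/nF = 8.314*304/(2*96485) = 0.01309766 V
Step 2: [Ox]/[Red] = 0.0187/0.9911 = 0.018868
Step 3: ln(0.018868) = -3.970288
Step 4: correction = 0.01309766 * -3.970288 = -0.052 V
E = 0.46 + -0.052 = 0.408 V

0.408 V


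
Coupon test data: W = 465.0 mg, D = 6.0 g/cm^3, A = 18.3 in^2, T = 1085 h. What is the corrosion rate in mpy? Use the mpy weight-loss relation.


Apply the mpy weight-loss relation: CR = 534 * W / (D * A * T)
Numerator: 534 * 465.0 = 248310.0
Denominator: 6.0 * 18.3 * 1085 = 119133.0
CR = 248310.0 / 119133.0 = 2.0843 mpy

2.0843 mpy


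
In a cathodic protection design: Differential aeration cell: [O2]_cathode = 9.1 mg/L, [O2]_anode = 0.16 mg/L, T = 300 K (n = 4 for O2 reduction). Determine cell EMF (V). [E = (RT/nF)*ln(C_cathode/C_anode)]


Apply the Nernst concentration-cell relation: E = (RT/nF)*ln(C_cathode/C_anode)
RT/nF = 8.314*300/(4*96485) = 0.00646266 V
ln(9.1/0.16) = 4.04086
E = 0.00646266 * 4.04086 = 0.02611 V

0.02611 V


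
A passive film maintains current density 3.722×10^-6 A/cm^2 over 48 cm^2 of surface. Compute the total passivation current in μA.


I = i_pass * A, then convert A → μA (×10^6)
I = 3.722×10^-6 * 48 * 10^6 = 178.66 μA

178.66 μA


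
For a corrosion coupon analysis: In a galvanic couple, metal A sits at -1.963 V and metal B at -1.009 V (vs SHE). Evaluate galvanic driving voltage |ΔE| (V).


Driving voltage is the absolute potential difference.
|ΔE| = |-1.963 − (-1.009)| = 0.954 V

0.954 V


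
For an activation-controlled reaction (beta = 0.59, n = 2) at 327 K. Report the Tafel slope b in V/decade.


Apply the Tafel slope relation: b = 2.303*R*T/(beta*n*F)
Numerator: 2.303 * 8.314 * 327 = 6261.12
Denominator: 0.59 * 2 * 96485 = 113852.3
b = 6261.12 / 113852.3 = 0.055 V/decade

0.055 V/decade


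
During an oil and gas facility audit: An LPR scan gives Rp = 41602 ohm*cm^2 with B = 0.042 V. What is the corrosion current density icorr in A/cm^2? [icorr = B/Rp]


Apply the Stern-Geary relation: icorr = B / Rp
icorr = 0.042 / 41602 = 1.01×10^-6 A/cm^2

1.01×10^-6 A/cm^2


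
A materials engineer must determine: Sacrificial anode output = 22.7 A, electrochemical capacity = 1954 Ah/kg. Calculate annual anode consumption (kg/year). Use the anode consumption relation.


Annual consumption = current * hours per year / capacity
Rate = 22.7 * 8760 / 1954 = 101.8 kg/year

101.8 kg/year


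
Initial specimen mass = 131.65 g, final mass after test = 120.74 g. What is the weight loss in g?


Weight loss = initial − final
WL = 131.65 − 120.74 = 10.91 g

10.91 g


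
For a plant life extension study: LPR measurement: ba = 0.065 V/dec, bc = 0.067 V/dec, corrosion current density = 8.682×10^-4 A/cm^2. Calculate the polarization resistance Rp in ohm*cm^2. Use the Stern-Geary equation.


Apply the Stern-Geary equation: Rp = ba*bc / (2.303*icorr*(ba+bc))
ba*bc = 0.065*0.067 = 0.004355
ba+bc = 0.132; 2.303*icorr*(ba+bc) = 2.303*8.682×10^-4*0.132 = 2.6392933×10^-4
Rp = 0.004355 / 2.6392933×10^-4 = 16.5 ohm*cm^2

16.5 ohm*cm^2


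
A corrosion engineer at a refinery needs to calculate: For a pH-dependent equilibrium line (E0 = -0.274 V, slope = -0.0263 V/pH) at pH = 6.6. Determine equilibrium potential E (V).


Apply the Pourbaix line equation: E = E0 + slope*pH
E = -0.274 + (-0.0263)*6.6 = -0.274 + (-0.17358) = -0.44758 V
Rounded to 4 decimal places: E = -0.4476 V

-0.4476 V


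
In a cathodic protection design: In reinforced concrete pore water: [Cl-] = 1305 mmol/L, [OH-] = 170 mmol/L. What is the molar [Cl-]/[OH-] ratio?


Threshold parameter = [Cl-] / [OH-] (molar basis; both in mmol/L, so units cancel)
Ratio = 1305 / 170 = 7.68

7.68


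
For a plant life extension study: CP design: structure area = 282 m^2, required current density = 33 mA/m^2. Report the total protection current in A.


I = area * current density, then convert mA → A (÷1000)
I = 282 * 33 / 1000 = 9.31 A

9.31 A


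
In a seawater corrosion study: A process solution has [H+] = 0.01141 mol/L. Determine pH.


pH = −log10[H+]
pH = −log10(0.01141) = 1.94

1.94


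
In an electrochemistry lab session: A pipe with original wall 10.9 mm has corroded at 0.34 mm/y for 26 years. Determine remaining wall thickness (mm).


Remaining wall = original − CR × time
t = 10.9 − 0.34*26 = 10.9 − 8.84 = 2.06 mm

2.06 mm


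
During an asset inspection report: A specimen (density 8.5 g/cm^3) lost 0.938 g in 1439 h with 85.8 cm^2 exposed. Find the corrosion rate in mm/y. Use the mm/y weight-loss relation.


Apply the mm/y weight-loss relation: CR = 87600 * W / (D * A * T)
Numerator: 87600 * 0.938 = 82168.8
Denominator: 8.5 * 85.8 * 1439 = 1049462.7
CR = 82168.8 / 1049462.7 = 0.078296 mm/y

0.078296 mm/y


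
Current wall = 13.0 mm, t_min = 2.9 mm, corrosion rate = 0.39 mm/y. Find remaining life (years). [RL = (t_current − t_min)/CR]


Apply the remaining-life relation: RL = (t_current − t_min) / CR
RL = (13.0 − 2.9) / 0.39 = 10.1 / 0.39 = 25.9 years

25.9 years


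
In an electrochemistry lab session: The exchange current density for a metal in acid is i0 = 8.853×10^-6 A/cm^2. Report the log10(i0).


i0 = 8.853×10^-6 A/cm^2
log10(i0) = -5.053

-5.053


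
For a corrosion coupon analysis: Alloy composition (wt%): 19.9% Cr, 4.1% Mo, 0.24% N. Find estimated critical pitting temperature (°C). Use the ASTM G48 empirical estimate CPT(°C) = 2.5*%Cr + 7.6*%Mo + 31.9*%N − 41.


Apply the ASTM G48 empirical CPT estimate: CPT(°C) = 2.5*%Cr + 7.6*%Mo + 31.9*%N − 41
2.5*19.9 = 49.75; 7.6*4.1 = 31.16; 31.9*0.24 = 7.656
CPT = 49.75 + 31.16 + 7.656 − 41 = 47.566 °C
Rounded to 0.1 °C: CPT ≈ 47.6 °C

47.6 °C


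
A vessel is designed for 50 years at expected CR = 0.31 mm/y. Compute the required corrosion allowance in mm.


Corrosion allowance = CR × design life
CA = 0.31 * 50 = 15.5 mm

15.5 mm


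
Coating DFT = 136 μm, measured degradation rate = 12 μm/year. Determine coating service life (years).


Service life = thickness / degradation rate
Life = 136 / 12 = 11.3 years

11.3 years


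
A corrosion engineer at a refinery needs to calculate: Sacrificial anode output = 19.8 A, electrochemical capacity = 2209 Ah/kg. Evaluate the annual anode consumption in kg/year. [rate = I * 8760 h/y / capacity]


Annual consumption = current * hours per year / capacity
Rate = 19.8 * 8760 / 2209 = 78.5 kg/year

78.5 kg/year


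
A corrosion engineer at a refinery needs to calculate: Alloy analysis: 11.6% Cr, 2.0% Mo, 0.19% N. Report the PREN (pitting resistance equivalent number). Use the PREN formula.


Apply the PREN formula: PREN = Cr + 3.3*Mo + 16*N
PREN = 11.6 + 3.3*2.0 + 16*0.19
PREN = 11.6 + 6.6 + 3.04 = 21.24

21.24


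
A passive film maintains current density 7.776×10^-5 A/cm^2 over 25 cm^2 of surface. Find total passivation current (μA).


I = i_pass * A, then convert A → μA (×10^6)
I = 7.776×10^-5 * 25 * 10^6 = 1944.0 μA

1944.0 μA


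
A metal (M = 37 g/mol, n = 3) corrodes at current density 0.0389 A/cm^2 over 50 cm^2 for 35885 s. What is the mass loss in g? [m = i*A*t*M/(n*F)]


Apply Faraday's law: m = i*A*t*M / (n*F)
Total charge passed Q = i*A*t = 0.0389*50*35885 = 69796.325 C
m = Q*M/(n*F) = 69796.325*37/(3*96485) = 8.92182 g

8.92182 g


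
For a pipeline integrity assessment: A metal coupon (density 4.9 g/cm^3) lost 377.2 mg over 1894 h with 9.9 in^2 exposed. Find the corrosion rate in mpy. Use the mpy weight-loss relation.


Apply the mpy weight-loss relation: CR = 534 * W / (D * A * T)
Numerator: 534 * 377.2 = 201424.8
Denominator: 4.9 * 9.9 * 1894 = 91877.94
CR = 201424.8 / 91877.94 = 2.19231 mpy

2.19231 mpy


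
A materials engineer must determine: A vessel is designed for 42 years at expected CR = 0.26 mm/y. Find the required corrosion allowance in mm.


Corrosion allowance = CR × design life
CA = 0.26 * 42 = 10.92 mm

10.92 mm


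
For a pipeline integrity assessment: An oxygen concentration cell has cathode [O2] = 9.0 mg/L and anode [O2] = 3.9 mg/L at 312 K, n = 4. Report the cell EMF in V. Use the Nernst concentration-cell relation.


Apply the Nernst concentration-cell relation: E = (RT/nF)*ln(C_cathode/C_anode)
RT/nF = 8.314*312/(4*96485) = 0.00672117 V
ln(9.0/3.9) = 0.83625
E = 0.00672117 * 0.83625 = 0.00562 V

0.00562 V


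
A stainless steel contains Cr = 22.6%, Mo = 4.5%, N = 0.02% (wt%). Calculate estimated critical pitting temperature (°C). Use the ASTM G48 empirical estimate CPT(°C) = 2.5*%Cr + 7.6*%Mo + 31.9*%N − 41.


Apply the ASTM G48 empirical CPT estimate: CPT(°C) = 2.5*%Cr + 7.6*%Mo + 31.9*%N − 41
2.5*22.6 = 56.5; 7.6*4.5 = 34.2; 31.9*0.02 = 0.638
CPT = 56.5 + 34.2 + 0.638 − 41 = 50.338 °C
Rounded to 0.1 °C: CPT ≈ 50.3 °C

50.3 °C


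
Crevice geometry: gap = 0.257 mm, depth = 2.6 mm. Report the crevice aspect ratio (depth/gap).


Aspect ratio = depth / gap
Ratio = 2.6 / 0.257 = 10.1

10.1


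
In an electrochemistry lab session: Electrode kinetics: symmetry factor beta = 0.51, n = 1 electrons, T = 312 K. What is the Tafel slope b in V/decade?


Apply the Tafel slope relation: b = 2.303*R*T/(beta*n*F)
Numerator: 2.303 * 8.314 * 312 = 5973.91
Denominator: 0.51 * 1 * 96485 = 49207.35
b = 5973.91 / 49207.35 = 0.1214 V/decade

0.1214 V/decade


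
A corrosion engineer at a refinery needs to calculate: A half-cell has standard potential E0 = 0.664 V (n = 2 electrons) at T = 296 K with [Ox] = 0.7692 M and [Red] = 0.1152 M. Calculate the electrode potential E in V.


Apply the Nernst equation: E = E0 + (RT/nF)*ln([Ox]/[Red])
Step 1: RT/nF = 8.314*296/(2*96485) = 0.01275299 V
Step 2: [Ox]/[Red] = 0.7692/0.1152 = 6.677083
Step 3: ln(6.677083) = 1.898681
Step 4: correction = 0.01275299 * 1.898681 = 0.0242 V
E = 0.664 + 0.0242 = 0.6882 V

0.6882 V
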